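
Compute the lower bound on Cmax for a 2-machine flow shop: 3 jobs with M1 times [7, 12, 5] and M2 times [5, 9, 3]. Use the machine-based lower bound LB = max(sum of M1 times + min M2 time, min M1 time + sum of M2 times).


LB1 = sum(M1 times) + min(M2 times) = 24 + 3 = 27
LB2 = min(M1 times) + sum(M2 times) = 5 + 17 = 22
Lower bound = max(LB1, LB2) = max(27, 22) = 27

27


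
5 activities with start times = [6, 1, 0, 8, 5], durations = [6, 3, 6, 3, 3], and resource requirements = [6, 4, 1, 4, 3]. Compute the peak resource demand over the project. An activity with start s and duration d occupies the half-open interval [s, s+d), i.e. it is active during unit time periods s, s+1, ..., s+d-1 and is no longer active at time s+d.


Each activity i is active on [start_i, start_i + duration_i).
Compute total resource usage per time slot:
  t=0: active resources = [1], total = 1
  t=1: active resources = [4, 1], total = 5
  t=2: active resources = [4, 1], total = 5
  t=3: active resources = [4, 1], total = 5
  t=4: active resources = [1], total = 1
  t=5: active resources = [1, 3], total = 4
  t=6: active resources = [6, 3], total = 9
  t=7: active resources = [6, 3], total = 9
  t=8: active resources = [6, 4], total = 10
  t=9: active resources = [6, 4], total = 10
  t=10: active resources = [6, 4], total = 10
  t=11: active resources = [6], total = 6
Peak resource demand = 10

10


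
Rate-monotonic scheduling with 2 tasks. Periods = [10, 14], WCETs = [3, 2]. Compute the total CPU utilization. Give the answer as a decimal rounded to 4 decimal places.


Compute individual utilizations (exact fractions):
  Task 1: C/T = 3/10 (approx. 0.3)
  Task 2: C/T = 2/14 = 1/7 (approx. 0.1429)
Total utilization U = 3/10 + 1/7 = 31/70
Rounded to 4 decimal places: U = 0.4429
RM (Liu & Layland) bound for 2 tasks = 0.828427; compare with U = 31/70 (approx. 0.442857)
U <= bound, so schedulable by RM sufficient condition.

0.4429


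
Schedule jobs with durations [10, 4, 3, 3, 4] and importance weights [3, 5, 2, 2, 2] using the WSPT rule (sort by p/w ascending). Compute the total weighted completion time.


Compute p/w ratios and sort ascending (WSPT): [(4, 5), (3, 2), (3, 2), (4, 2), (10, 3)]
Compute weighted completion times:
  Job (p=4,w=5): C=4, w*C=5*4=20
  Job (p=3,w=2): C=7, w*C=2*7=14
  Job (p=3,w=2): C=10, w*C=2*10=20
  Job (p=4,w=2): C=14, w*C=2*14=28
  Job (p=10,w=3): C=24, w*C=3*24=72
Total weighted completion time = 154

154


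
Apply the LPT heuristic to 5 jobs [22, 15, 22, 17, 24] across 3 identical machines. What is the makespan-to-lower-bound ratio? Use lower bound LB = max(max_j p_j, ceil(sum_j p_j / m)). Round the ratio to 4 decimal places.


LPT order: [24, 22, 22, 17, 15]
Machine loads after assignment: [24, 39, 37]
LPT makespan = 39
Lower bound = max(max_job, ceil(total/3)) = max(24, 34) = 34
Ratio = 39 / 34 = 1.1471

1.1471


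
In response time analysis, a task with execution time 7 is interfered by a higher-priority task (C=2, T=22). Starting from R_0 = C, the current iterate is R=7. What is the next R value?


R_next = C + ceil(R_prev / T_hp) * C_hp
ceil(7 / 22) = ceil(0.3182) = 1
Interference = 1 * 2 = 2
R_next = 7 + 2 = 9

9


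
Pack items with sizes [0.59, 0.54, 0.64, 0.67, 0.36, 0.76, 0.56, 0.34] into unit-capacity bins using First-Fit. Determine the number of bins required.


Place items sequentially using First-Fit:
  Item 0.59 -> new Bin 1
  Item 0.54 -> new Bin 2
  Item 0.64 -> new Bin 3
  Item 0.67 -> new Bin 4
  Item 0.36 -> Bin 1 (now 0.95)
  Item 0.76 -> new Bin 5
  Item 0.56 -> new Bin 6
  Item 0.34 -> Bin 2 (now 0.88)
Total bins used = 6

6


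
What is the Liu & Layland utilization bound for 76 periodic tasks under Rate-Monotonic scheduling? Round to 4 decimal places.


Compute 2^(1/76) = 1.0091620748
Subtract 1: 1.0091620748 - 1 = 0.0091620748
Multiply by n: 76 * 0.0091620748 = 0.6963176848
Round to 4 dp: 0.6963

0.6963


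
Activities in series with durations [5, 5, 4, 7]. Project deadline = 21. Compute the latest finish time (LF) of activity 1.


LF(activity 1) = deadline - sum of successor durations
Successors: activities 2 through 4 with durations [5, 4, 7]
Sum of successor durations = 16
LF = 21 - 16 = 5

5


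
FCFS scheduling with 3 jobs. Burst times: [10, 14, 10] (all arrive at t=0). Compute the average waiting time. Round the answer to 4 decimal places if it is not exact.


FCFS order (as given): [10, 14, 10]
Waiting times:
  Job 1: wait = 0
  Job 2: wait = 10
  Job 3: wait = 24
Sum of waiting times = 34
Average waiting time = 34/3 = 11.3333

11.3333


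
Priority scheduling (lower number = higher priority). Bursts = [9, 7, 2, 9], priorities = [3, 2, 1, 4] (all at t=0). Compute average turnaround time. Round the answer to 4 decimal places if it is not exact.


Sort by priority (ascending = highest first):
Order: [(1, 2), (2, 7), (3, 9), (4, 9)]
Completion times:
  Priority 1, burst=2, C=2
  Priority 2, burst=7, C=9
  Priority 3, burst=9, C=18
  Priority 4, burst=9, C=27
Average turnaround = 56/4 = 14.0

14.0


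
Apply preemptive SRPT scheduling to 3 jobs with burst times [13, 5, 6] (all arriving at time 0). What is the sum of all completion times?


Since all jobs arrive at t=0, SRPT equals SPT ordering.
SPT order: [5, 6, 13]
Completion times:
  Job 1: p=5, C=5
  Job 2: p=6, C=11
  Job 3: p=13, C=24
Total completion time = 5 + 11 + 24 = 40

40


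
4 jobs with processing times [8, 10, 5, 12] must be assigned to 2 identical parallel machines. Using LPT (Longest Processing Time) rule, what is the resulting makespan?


Sort jobs in decreasing order (LPT): [12, 10, 8, 5]
Assign each job to the least loaded machine:
  Machine 1: jobs [12, 5], load = 17
  Machine 2: jobs [10, 8], load = 18
Makespan = max load = 18

18


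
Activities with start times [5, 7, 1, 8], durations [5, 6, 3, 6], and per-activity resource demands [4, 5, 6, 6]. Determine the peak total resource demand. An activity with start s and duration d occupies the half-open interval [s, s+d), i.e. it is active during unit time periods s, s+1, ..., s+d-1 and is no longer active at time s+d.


Each activity i is active on [start_i, start_i + duration_i).
Compute total resource usage per time slot:
  t=0: active resources = [], total = 0
  t=1: active resources = [6], total = 6
  t=2: active resources = [6], total = 6
  t=3: active resources = [6], total = 6
  t=4: active resources = [], total = 0
  t=5: active resources = [4], total = 4
  t=6: active resources = [4], total = 4
  t=7: active resources = [4, 5], total = 9
  t=8: active resources = [4, 5, 6], total = 15
  t=9: active resources = [4, 5, 6], total = 15
  t=10: active resources = [5, 6], total = 11
  t=11: active resources = [5, 6], total = 11
  t=12: active resources = [5, 6], total = 11
  t=13: active resources = [6], total = 6
Peak resource demand = 15

15


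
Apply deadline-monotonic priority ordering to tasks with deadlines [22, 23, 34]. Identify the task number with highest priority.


Sort tasks by relative deadline (ascending):
  Task 1: deadline = 22
  Task 2: deadline = 23
  Task 3: deadline = 34
Priority order (highest first): [1, 2, 3]
Highest priority task = 1

1


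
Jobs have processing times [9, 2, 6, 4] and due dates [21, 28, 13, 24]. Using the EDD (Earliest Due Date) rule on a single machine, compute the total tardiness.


Sort by due date (EDD order): [(6, 13), (9, 21), (4, 24), (2, 28)]
Compute completion times and tardiness:
  Job 1: p=6, d=13, C=6, tardiness=max(0,6-13)=0
  Job 2: p=9, d=21, C=15, tardiness=max(0,15-21)=0
  Job 3: p=4, d=24, C=19, tardiness=max(0,19-24)=0
  Job 4: p=2, d=28, C=21, tardiness=max(0,21-28)=0
Total tardiness = 0

0


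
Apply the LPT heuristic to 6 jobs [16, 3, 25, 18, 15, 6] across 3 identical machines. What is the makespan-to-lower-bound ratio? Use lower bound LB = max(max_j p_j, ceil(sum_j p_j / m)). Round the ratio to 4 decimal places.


LPT order: [25, 18, 16, 15, 6, 3]
Machine loads after assignment: [25, 27, 31]
LPT makespan = 31
Lower bound = max(max_job, ceil(total/3)) = max(25, 28) = 28
Ratio = 31 / 28 = 1.1071

1.1071


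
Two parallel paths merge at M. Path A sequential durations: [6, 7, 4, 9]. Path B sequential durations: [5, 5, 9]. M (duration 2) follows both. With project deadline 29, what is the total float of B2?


Forward pass: ES(B2) = sum of predecessors on chain B = 5
EF = ES + duration = 5 + 5 = 10
Backward pass: LF(M) = deadline = 29; LS(M) = 29 - 2 = 27
LF(B2) = LS(M) - sum(successors on chain B) = 27 - 9 = 18
LS = LF - duration = 18 - 5 = 13
Total float = LS - ES = 13 - 5 = 8

8


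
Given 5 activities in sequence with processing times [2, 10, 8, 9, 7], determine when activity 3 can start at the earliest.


Activity 3 starts after activities 1 through 2 complete.
Predecessor durations: [2, 10]
ES = 2 + 10 = 12

12


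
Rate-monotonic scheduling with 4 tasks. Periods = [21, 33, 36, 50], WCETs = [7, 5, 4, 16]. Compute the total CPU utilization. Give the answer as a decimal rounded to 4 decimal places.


Compute individual utilizations (exact fractions):
  Task 1: C/T = 7/21 = 1/3 (approx. 0.3333)
  Task 2: C/T = 5/33 (approx. 0.1515)
  Task 3: C/T = 4/36 = 1/9 (approx. 0.1111)
  Task 4: C/T = 16/50 = 8/25 (approx. 0.32)
Total utilization U = 1/3 + 5/33 + 1/9 + 8/25 = 2267/2475
Rounded to 4 decimal places: U = 0.9160
RM (Liu & Layland) bound for 4 tasks = 0.756828; compare with U = 2267/2475 (approx. 0.915960)
bound < U <= 1, so the RM sufficient condition is not met (inconclusive; an exact test such as response-time analysis is needed).

0.9160


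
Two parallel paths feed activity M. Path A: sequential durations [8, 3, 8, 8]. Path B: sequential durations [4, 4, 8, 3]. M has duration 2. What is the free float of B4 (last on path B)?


ES(B4) = sum of predecessors on chain B = 16
EF(B4) = ES + duration = 16 + 3 = 19
Successor of B4 is M. ES(M) = max(sum(A), sum(B)) = max(27, 19) = 27
Free float = ES(successor) - EF(current) = 27 - 19 = 8

8


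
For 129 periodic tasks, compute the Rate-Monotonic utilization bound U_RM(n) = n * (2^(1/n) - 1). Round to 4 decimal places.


Compute 2^(1/129) = 1.0053876957
Subtract 1: 1.0053876957 - 1 = 0.0053876957
Multiply by n: 129 * 0.0053876957 = 0.6950127453
Round to 4 dp: 0.6950

0.6950


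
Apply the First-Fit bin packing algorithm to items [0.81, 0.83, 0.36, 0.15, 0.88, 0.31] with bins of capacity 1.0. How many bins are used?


Place items sequentially using First-Fit:
  Item 0.81 -> new Bin 1
  Item 0.83 -> new Bin 2
  Item 0.36 -> new Bin 3
  Item 0.15 -> Bin 1 (now 0.96)
  Item 0.88 -> new Bin 4
  Item 0.31 -> Bin 3 (now 0.67)
Total bins used = 4

4


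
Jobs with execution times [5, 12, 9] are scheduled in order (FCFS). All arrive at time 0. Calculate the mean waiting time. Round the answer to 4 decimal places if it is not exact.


FCFS order (as given): [5, 12, 9]
Waiting times:
  Job 1: wait = 0
  Job 2: wait = 5
  Job 3: wait = 17
Sum of waiting times = 22
Average waiting time = 22/3 = 7.3333

7.3333


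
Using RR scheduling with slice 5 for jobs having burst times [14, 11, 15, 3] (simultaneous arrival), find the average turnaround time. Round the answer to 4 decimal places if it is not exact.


Time quantum = 5
Execution trace:
  J1 runs 5 units, time = 5
  J2 runs 5 units, time = 10
  J3 runs 5 units, time = 15
  J4 runs 3 units, time = 18
  J1 runs 5 units, time = 23
  J2 runs 5 units, time = 28
  J3 runs 5 units, time = 33
  J1 runs 4 units, time = 37
  J2 runs 1 units, time = 38
  J3 runs 5 units, time = 43
Finish times: [37, 38, 43, 18]
Average turnaround = 136/4 = 34.0

34.0


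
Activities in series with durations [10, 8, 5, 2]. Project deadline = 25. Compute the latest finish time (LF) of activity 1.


LF(activity 1) = deadline - sum of successor durations
Successors: activities 2 through 4 with durations [8, 5, 2]
Sum of successor durations = 15
LF = 25 - 15 = 10

10


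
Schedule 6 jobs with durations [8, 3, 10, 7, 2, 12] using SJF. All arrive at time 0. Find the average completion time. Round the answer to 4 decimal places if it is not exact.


SJF order (ascending): [2, 3, 7, 8, 10, 12]
Completion times:
  Job 1: burst=2, C=2
  Job 2: burst=3, C=5
  Job 3: burst=7, C=12
  Job 4: burst=8, C=20
  Job 5: burst=10, C=30
  Job 6: burst=12, C=42
Average completion = 111/6 = 18.5

18.5


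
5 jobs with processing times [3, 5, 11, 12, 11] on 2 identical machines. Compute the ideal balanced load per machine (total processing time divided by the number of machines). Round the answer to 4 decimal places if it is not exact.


Total processing time = 3 + 5 + 11 + 12 + 11 = 42
Number of machines = 2
Ideal balanced load = 42 / 2 = 21.0

21.0


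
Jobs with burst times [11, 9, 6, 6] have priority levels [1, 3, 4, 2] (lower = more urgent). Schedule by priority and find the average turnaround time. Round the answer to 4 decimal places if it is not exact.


Sort by priority (ascending = highest first):
Order: [(1, 11), (2, 6), (3, 9), (4, 6)]
Completion times:
  Priority 1, burst=11, C=11
  Priority 2, burst=6, C=17
  Priority 3, burst=9, C=26
  Priority 4, burst=6, C=32
Average turnaround = 86/4 = 21.5

21.5


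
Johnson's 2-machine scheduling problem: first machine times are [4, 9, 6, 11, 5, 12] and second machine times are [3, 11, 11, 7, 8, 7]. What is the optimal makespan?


Apply Johnson's rule:
  Group 1 (a <= b): [(5, 5, 8), (3, 6, 11), (2, 9, 11)]
  Group 2 (a > b): [(4, 11, 7), (6, 12, 7), (1, 4, 3)]
Optimal job order: [5, 3, 2, 4, 6, 1]
Schedule:
  Job 5: M1 done at 5, M2 done at 13
  Job 3: M1 done at 11, M2 done at 24
  Job 2: M1 done at 20, M2 done at 35
  Job 4: M1 done at 31, M2 done at 42
  Job 6: M1 done at 43, M2 done at 50
  Job 1: M1 done at 47, M2 done at 53
Makespan = 53

53


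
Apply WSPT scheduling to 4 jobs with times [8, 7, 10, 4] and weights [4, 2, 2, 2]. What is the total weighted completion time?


Compute p/w ratios and sort ascending (WSPT): [(8, 4), (4, 2), (7, 2), (10, 2)]
Compute weighted completion times:
  Job (p=8,w=4): C=8, w*C=4*8=32
  Job (p=4,w=2): C=12, w*C=2*12=24
  Job (p=7,w=2): C=19, w*C=2*19=38
  Job (p=10,w=2): C=29, w*C=2*29=58
Total weighted completion time = 152

152


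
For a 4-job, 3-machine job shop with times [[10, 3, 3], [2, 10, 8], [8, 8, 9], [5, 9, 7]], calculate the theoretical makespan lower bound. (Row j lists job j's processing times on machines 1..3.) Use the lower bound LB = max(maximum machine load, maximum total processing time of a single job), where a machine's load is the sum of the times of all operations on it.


Machine loads:
  Machine 1: 10 + 2 + 8 + 5 = 25
  Machine 2: 3 + 10 + 8 + 9 = 30
  Machine 3: 3 + 8 + 9 + 7 = 27
Max machine load = 30
Job totals:
  Job 1: 16
  Job 2: 20
  Job 3: 25
  Job 4: 21
Max job total = 25
Lower bound = max(30, 25) = 30

30


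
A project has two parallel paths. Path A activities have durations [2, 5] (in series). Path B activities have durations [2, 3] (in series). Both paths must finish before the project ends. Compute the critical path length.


Path A total = 2 + 5 = 7
Path B total = 2 + 3 = 5
Critical path = longest path = max(7, 5) = 7

7


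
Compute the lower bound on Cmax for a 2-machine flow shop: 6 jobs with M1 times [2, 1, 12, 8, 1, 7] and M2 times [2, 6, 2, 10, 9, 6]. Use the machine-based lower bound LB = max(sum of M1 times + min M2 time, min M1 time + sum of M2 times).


LB1 = sum(M1 times) + min(M2 times) = 31 + 2 = 33
LB2 = min(M1 times) + sum(M2 times) = 1 + 35 = 36
Lower bound = max(LB1, LB2) = max(33, 36) = 36

36


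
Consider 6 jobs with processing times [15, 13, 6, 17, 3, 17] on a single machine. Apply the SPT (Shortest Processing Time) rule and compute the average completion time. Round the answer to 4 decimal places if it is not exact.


Sort jobs by processing time (SPT order): [3, 6, 13, 15, 17, 17]
Compute completion times sequentially:
  Job 1: processing = 3, completes at 3
  Job 2: processing = 6, completes at 9
  Job 3: processing = 13, completes at 22
  Job 4: processing = 15, completes at 37
  Job 5: processing = 17, completes at 54
  Job 6: processing = 17, completes at 71
Sum of completion times = 196
Average completion time = 196/6 = 32.6667

32.6667


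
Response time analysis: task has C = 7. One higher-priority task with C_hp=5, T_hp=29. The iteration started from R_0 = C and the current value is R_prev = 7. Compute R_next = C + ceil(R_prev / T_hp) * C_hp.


R_next = C + ceil(R_prev / T_hp) * C_hp
ceil(7 / 29) = ceil(0.2414) = 1
Interference = 1 * 5 = 5
R_next = 7 + 5 = 12

12


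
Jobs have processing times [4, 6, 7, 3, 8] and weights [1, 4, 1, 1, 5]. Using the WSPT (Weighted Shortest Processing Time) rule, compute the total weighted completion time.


Compute p/w ratios and sort ascending (WSPT): [(6, 4), (8, 5), (3, 1), (4, 1), (7, 1)]
Compute weighted completion times:
  Job (p=6,w=4): C=6, w*C=4*6=24
  Job (p=8,w=5): C=14, w*C=5*14=70
  Job (p=3,w=1): C=17, w*C=1*17=17
  Job (p=4,w=1): C=21, w*C=1*21=21
  Job (p=7,w=1): C=28, w*C=1*28=28
Total weighted completion time = 160

160


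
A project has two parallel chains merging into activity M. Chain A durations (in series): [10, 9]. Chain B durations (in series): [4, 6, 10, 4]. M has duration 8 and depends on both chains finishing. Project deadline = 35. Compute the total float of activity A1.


Forward pass: ES(A1) = sum of predecessors on chain A = 0
EF = ES + duration = 0 + 10 = 10
Backward pass: LF(M) = deadline = 35; LS(M) = 35 - 8 = 27
LF(A1) = LS(M) - sum(successors on chain A) = 27 - 9 = 18
LS = LF - duration = 18 - 10 = 8
Total float = LS - ES = 8 - 0 = 8

8


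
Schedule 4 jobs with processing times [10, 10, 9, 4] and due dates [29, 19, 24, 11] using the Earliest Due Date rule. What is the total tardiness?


Sort by due date (EDD order): [(4, 11), (10, 19), (9, 24), (10, 29)]
Compute completion times and tardiness:
  Job 1: p=4, d=11, C=4, tardiness=max(0,4-11)=0
  Job 2: p=10, d=19, C=14, tardiness=max(0,14-19)=0
  Job 3: p=9, d=24, C=23, tardiness=max(0,23-24)=0
  Job 4: p=10, d=29, C=33, tardiness=max(0,33-29)=4
Total tardiness = 4

4


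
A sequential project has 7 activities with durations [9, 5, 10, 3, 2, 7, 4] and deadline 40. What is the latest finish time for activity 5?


LF(activity 5) = deadline - sum of successor durations
Successors: activities 6 through 7 with durations [7, 4]
Sum of successor durations = 11
LF = 40 - 11 = 29

29


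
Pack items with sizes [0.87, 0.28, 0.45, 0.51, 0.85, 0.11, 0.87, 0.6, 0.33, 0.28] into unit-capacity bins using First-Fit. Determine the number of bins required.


Place items sequentially using First-Fit:
  Item 0.87 -> new Bin 1
  Item 0.28 -> new Bin 2
  Item 0.45 -> Bin 2 (now 0.73)
  Item 0.51 -> new Bin 3
  Item 0.85 -> new Bin 4
  Item 0.11 -> Bin 1 (now 0.98)
  Item 0.87 -> new Bin 5
  Item 0.6 -> new Bin 6
  Item 0.33 -> Bin 3 (now 0.84)
  Item 0.28 -> Bin 6 (now 0.88)
Total bins used = 6

6


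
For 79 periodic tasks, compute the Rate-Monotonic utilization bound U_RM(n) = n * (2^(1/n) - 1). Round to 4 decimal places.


Compute 2^(1/79) = 1.0088126194
Subtract 1: 1.0088126194 - 1 = 0.0088126194
Multiply by n: 79 * 0.0088126194 = 0.6961969326
Round to 4 dp: 0.6962

0.6962


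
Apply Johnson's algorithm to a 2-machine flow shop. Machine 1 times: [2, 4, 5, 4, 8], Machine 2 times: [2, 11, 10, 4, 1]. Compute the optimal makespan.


Apply Johnson's rule:
  Group 1 (a <= b): [(1, 2, 2), (2, 4, 11), (4, 4, 4), (3, 5, 10)]
  Group 2 (a > b): [(5, 8, 1)]
Optimal job order: [1, 2, 4, 3, 5]
Schedule:
  Job 1: M1 done at 2, M2 done at 4
  Job 2: M1 done at 6, M2 done at 17
  Job 4: M1 done at 10, M2 done at 21
  Job 3: M1 done at 15, M2 done at 31
  Job 5: M1 done at 23, M2 done at 32
Makespan = 32

32


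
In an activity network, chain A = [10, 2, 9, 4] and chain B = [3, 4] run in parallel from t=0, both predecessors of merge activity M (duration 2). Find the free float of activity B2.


ES(B2) = sum of predecessors on chain B = 3
EF(B2) = ES + duration = 3 + 4 = 7
Successor of B2 is M. ES(M) = max(sum(A), sum(B)) = max(25, 7) = 25
Free float = ES(successor) - EF(current) = 25 - 7 = 18

18


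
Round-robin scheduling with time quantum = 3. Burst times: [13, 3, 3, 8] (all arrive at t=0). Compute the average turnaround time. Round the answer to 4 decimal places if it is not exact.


Time quantum = 3
Execution trace:
  J1 runs 3 units, time = 3
  J2 runs 3 units, time = 6
  J3 runs 3 units, time = 9
  J4 runs 3 units, time = 12
  J1 runs 3 units, time = 15
  J4 runs 3 units, time = 18
  J1 runs 3 units, time = 21
  J4 runs 2 units, time = 23
  J1 runs 3 units, time = 26
  J1 runs 1 units, time = 27
Finish times: [27, 6, 9, 23]
Average turnaround = 65/4 = 16.25

16.25


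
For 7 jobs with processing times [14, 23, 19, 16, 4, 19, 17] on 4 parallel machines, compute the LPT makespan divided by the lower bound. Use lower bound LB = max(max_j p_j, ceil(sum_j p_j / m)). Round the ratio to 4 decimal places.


LPT order: [23, 19, 19, 17, 16, 14, 4]
Machine loads after assignment: [23, 33, 23, 33]
LPT makespan = 33
Lower bound = max(max_job, ceil(total/4)) = max(23, 28) = 28
Ratio = 33 / 28 = 1.1786

1.1786


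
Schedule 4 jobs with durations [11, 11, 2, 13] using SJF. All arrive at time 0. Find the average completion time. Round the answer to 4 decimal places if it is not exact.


SJF order (ascending): [2, 11, 11, 13]
Completion times:
  Job 1: burst=2, C=2
  Job 2: burst=11, C=13
  Job 3: burst=11, C=24
  Job 4: burst=13, C=37
Average completion = 76/4 = 19.0

19.0


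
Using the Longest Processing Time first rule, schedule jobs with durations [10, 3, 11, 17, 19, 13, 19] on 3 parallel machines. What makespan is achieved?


Sort jobs in decreasing order (LPT): [19, 19, 17, 13, 11, 10, 3]
Assign each job to the least loaded machine:
  Machine 1: jobs [19, 11], load = 30
  Machine 2: jobs [19, 10, 3], load = 32
  Machine 3: jobs [17, 13], load = 30
Makespan = max load = 32

32


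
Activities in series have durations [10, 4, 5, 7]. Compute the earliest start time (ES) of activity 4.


Activity 4 starts after activities 1 through 3 complete.
Predecessor durations: [10, 4, 5]
ES = 10 + 4 + 5 = 19

19


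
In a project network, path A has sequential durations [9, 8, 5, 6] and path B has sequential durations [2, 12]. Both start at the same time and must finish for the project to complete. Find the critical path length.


Path A total = 9 + 8 + 5 + 6 = 28
Path B total = 2 + 12 = 14
Critical path = longest path = max(28, 14) = 28

28


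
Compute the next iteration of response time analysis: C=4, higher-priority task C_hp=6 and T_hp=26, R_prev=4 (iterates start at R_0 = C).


R_next = C + ceil(R_prev / T_hp) * C_hp
ceil(4 / 26) = ceil(0.1538) = 1
Interference = 1 * 6 = 6
R_next = 4 + 6 = 10

10


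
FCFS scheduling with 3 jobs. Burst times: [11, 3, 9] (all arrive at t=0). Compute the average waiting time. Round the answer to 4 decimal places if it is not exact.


FCFS order (as given): [11, 3, 9]
Waiting times:
  Job 1: wait = 0
  Job 2: wait = 11
  Job 3: wait = 14
Sum of waiting times = 25
Average waiting time = 25/3 = 8.3333

8.3333


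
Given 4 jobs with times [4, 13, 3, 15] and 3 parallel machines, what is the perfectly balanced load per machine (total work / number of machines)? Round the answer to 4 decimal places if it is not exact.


Total processing time = 4 + 13 + 3 + 15 = 35
Number of machines = 3
Ideal balanced load = 35 / 3 = 11.6667

11.6667


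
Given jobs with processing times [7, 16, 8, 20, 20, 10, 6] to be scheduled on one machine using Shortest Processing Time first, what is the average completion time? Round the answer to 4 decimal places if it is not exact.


Sort jobs by processing time (SPT order): [6, 7, 8, 10, 16, 20, 20]
Compute completion times sequentially:
  Job 1: processing = 6, completes at 6
  Job 2: processing = 7, completes at 13
  Job 3: processing = 8, completes at 21
  Job 4: processing = 10, completes at 31
  Job 5: processing = 16, completes at 47
  Job 6: processing = 20, completes at 67
  Job 7: processing = 20, completes at 87
Sum of completion times = 272
Average completion time = 272/7 = 38.8571

38.8571


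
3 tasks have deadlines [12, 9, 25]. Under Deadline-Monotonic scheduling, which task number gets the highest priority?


Sort tasks by relative deadline (ascending):
  Task 2: deadline = 9
  Task 1: deadline = 12
  Task 3: deadline = 25
Priority order (highest first): [2, 1, 3]
Highest priority task = 2

2


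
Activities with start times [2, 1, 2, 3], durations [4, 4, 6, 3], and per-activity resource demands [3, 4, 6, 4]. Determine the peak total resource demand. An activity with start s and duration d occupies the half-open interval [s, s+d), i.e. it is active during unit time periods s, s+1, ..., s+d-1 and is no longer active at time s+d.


Each activity i is active on [start_i, start_i + duration_i).
Compute total resource usage per time slot:
  t=0: active resources = [], total = 0
  t=1: active resources = [4], total = 4
  t=2: active resources = [3, 4, 6], total = 13
  t=3: active resources = [3, 4, 6, 4], total = 17
  t=4: active resources = [3, 4, 6, 4], total = 17
  t=5: active resources = [3, 6, 4], total = 13
  t=6: active resources = [6], total = 6
  t=7: active resources = [6], total = 6
Peak resource demand = 17

17


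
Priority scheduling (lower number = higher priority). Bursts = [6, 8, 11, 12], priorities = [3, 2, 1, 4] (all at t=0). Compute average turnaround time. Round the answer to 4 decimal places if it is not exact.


Sort by priority (ascending = highest first):
Order: [(1, 11), (2, 8), (3, 6), (4, 12)]
Completion times:
  Priority 1, burst=11, C=11
  Priority 2, burst=8, C=19
  Priority 3, burst=6, C=25
  Priority 4, burst=12, C=37
Average turnaround = 92/4 = 23.0

23.0


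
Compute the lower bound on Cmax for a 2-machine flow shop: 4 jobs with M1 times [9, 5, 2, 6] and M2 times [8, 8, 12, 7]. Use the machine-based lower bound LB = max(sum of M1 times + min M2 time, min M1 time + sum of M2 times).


LB1 = sum(M1 times) + min(M2 times) = 22 + 7 = 29
LB2 = min(M1 times) + sum(M2 times) = 2 + 35 = 37
Lower bound = max(LB1, LB2) = max(29, 37) = 37

37


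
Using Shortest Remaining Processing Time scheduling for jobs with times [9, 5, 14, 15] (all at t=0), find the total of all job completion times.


Since all jobs arrive at t=0, SRPT equals SPT ordering.
SPT order: [5, 9, 14, 15]
Completion times:
  Job 1: p=5, C=5
  Job 2: p=9, C=14
  Job 3: p=14, C=28
  Job 4: p=15, C=43
Total completion time = 5 + 14 + 28 + 43 = 90

90


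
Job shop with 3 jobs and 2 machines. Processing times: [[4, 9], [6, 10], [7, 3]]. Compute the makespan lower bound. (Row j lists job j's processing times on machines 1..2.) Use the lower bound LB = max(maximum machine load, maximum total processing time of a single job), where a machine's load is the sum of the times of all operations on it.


Machine loads:
  Machine 1: 4 + 6 + 7 = 17
  Machine 2: 9 + 10 + 3 = 22
Max machine load = 22
Job totals:
  Job 1: 13
  Job 2: 16
  Job 3: 10
Max job total = 16
Lower bound = max(22, 16) = 22

22


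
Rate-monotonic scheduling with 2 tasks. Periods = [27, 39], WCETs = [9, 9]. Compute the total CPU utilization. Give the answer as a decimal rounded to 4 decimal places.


Compute individual utilizations (exact fractions):
  Task 1: C/T = 9/27 = 1/3 (approx. 0.3333)
  Task 2: C/T = 9/39 = 3/13 (approx. 0.2308)
Total utilization U = 1/3 + 3/13 = 22/39
Rounded to 4 decimal places: U = 0.5641
RM (Liu & Layland) bound for 2 tasks = 0.828427; compare with U = 22/39 (approx. 0.564103)
U <= bound, so schedulable by RM sufficient condition.

0.5641


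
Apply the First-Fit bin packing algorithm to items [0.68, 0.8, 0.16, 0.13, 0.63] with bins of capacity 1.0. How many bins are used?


Place items sequentially using First-Fit:
  Item 0.68 -> new Bin 1
  Item 0.8 -> new Bin 2
  Item 0.16 -> Bin 1 (now 0.84)
  Item 0.13 -> Bin 1 (now 0.97)
  Item 0.63 -> new Bin 3
Total bins used = 3

3


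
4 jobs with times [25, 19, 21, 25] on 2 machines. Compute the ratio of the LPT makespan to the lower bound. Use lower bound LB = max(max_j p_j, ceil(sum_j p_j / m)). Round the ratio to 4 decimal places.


LPT order: [25, 25, 21, 19]
Machine loads after assignment: [46, 44]
LPT makespan = 46
Lower bound = max(max_job, ceil(total/2)) = max(25, 45) = 45
Ratio = 46 / 45 = 1.0222

1.0222


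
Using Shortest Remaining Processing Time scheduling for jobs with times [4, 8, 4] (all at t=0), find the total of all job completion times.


Since all jobs arrive at t=0, SRPT equals SPT ordering.
SPT order: [4, 4, 8]
Completion times:
  Job 1: p=4, C=4
  Job 2: p=4, C=8
  Job 3: p=8, C=16
Total completion time = 4 + 8 + 16 = 28

28


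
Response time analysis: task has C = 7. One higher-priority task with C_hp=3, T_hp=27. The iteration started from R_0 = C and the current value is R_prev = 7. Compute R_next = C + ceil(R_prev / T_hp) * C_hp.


R_next = C + ceil(R_prev / T_hp) * C_hp
ceil(7 / 27) = ceil(0.2593) = 1
Interference = 1 * 3 = 3
R_next = 7 + 3 = 10

10


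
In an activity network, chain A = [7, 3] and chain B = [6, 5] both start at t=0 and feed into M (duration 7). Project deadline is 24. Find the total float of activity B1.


Forward pass: ES(B1) = sum of predecessors on chain B = 0
EF = ES + duration = 0 + 6 = 6
Backward pass: LF(M) = deadline = 24; LS(M) = 24 - 7 = 17
LF(B1) = LS(M) - sum(successors on chain B) = 17 - 5 = 12
LS = LF - duration = 12 - 6 = 6
Total float = LS - ES = 6 - 0 = 6

6


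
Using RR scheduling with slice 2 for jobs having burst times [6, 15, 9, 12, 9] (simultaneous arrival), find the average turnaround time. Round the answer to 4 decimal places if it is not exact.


Time quantum = 2
Execution trace:
  J1 runs 2 units, time = 2
  J2 runs 2 units, time = 4
  J3 runs 2 units, time = 6
  J4 runs 2 units, time = 8
  J5 runs 2 units, time = 10
  J1 runs 2 units, time = 12
  J2 runs 2 units, time = 14
  J3 runs 2 units, time = 16
  J4 runs 2 units, time = 18
  J5 runs 2 units, time = 20
  J1 runs 2 units, time = 22
  J2 runs 2 units, time = 24
  J3 runs 2 units, time = 26
  J4 runs 2 units, time = 28
  J5 runs 2 units, time = 30
  J2 runs 2 units, time = 32
  J3 runs 2 units, time = 34
  J4 runs 2 units, time = 36
  J5 runs 2 units, time = 38
  J2 runs 2 units, time = 40
  J3 runs 1 units, time = 41
  J4 runs 2 units, time = 43
  J5 runs 1 units, time = 44
  J2 runs 2 units, time = 46
  J4 runs 2 units, time = 48
  J2 runs 2 units, time = 50
  J2 runs 1 units, time = 51
Finish times: [22, 51, 41, 48, 44]
Average turnaround = 206/5 = 41.2

41.2


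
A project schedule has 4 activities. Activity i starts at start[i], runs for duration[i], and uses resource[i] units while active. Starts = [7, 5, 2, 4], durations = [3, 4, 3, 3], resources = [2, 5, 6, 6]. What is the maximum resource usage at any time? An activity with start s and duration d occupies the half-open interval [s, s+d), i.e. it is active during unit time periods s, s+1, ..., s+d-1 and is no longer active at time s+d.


Each activity i is active on [start_i, start_i + duration_i).
Compute total resource usage per time slot:
  t=0: active resources = [], total = 0
  t=1: active resources = [], total = 0
  t=2: active resources = [6], total = 6
  t=3: active resources = [6], total = 6
  t=4: active resources = [6, 6], total = 12
  t=5: active resources = [5, 6], total = 11
  t=6: active resources = [5, 6], total = 11
  t=7: active resources = [2, 5], total = 7
  t=8: active resources = [2, 5], total = 7
  t=9: active resources = [2], total = 2
Peak resource demand = 12

12


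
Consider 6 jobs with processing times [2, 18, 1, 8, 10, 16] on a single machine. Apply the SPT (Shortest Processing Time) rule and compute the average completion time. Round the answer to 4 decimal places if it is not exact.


Sort jobs by processing time (SPT order): [1, 2, 8, 10, 16, 18]
Compute completion times sequentially:
  Job 1: processing = 1, completes at 1
  Job 2: processing = 2, completes at 3
  Job 3: processing = 8, completes at 11
  Job 4: processing = 10, completes at 21
  Job 5: processing = 16, completes at 37
  Job 6: processing = 18, completes at 55
Sum of completion times = 128
Average completion time = 128/6 = 21.3333

21.3333


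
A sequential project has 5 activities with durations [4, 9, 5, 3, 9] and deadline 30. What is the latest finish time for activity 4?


LF(activity 4) = deadline - sum of successor durations
Successors: activities 5 through 5 with durations [9]
Sum of successor durations = 9
LF = 30 - 9 = 21

21


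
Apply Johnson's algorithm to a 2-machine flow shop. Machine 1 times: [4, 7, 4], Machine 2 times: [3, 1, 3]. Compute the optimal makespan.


Apply Johnson's rule:
  Group 1 (a <= b): []
  Group 2 (a > b): [(1, 4, 3), (3, 4, 3), (2, 7, 1)]
Optimal job order: [1, 3, 2]
Schedule:
  Job 1: M1 done at 4, M2 done at 7
  Job 3: M1 done at 8, M2 done at 11
  Job 2: M1 done at 15, M2 done at 16
Makespan = 16

16


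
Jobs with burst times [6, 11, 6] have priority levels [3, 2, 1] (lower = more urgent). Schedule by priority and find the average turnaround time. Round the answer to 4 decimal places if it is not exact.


Sort by priority (ascending = highest first):
Order: [(1, 6), (2, 11), (3, 6)]
Completion times:
  Priority 1, burst=6, C=6
  Priority 2, burst=11, C=17
  Priority 3, burst=6, C=23
Average turnaround = 46/3 = 15.3333

15.3333


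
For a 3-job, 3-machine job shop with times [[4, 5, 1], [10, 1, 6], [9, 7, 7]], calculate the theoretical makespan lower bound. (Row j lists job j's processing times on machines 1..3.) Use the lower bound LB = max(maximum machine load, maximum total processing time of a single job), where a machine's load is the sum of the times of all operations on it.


Machine loads:
  Machine 1: 4 + 10 + 9 = 23
  Machine 2: 5 + 1 + 7 = 13
  Machine 3: 1 + 6 + 7 = 14
Max machine load = 23
Job totals:
  Job 1: 10
  Job 2: 17
  Job 3: 23
Max job total = 23
Lower bound = max(23, 23) = 23

23


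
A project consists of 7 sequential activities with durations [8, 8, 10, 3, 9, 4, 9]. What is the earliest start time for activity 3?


Activity 3 starts after activities 1 through 2 complete.
Predecessor durations: [8, 8]
ES = 8 + 8 = 16

16


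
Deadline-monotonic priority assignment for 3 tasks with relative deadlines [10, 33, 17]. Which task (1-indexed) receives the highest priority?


Sort tasks by relative deadline (ascending):
  Task 1: deadline = 10
  Task 3: deadline = 17
  Task 2: deadline = 33
Priority order (highest first): [1, 3, 2]
Highest priority task = 1

1


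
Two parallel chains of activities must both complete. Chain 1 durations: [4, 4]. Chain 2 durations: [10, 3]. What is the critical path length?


Path A total = 4 + 4 = 8
Path B total = 10 + 3 = 13
Critical path = longest path = max(8, 13) = 13

13


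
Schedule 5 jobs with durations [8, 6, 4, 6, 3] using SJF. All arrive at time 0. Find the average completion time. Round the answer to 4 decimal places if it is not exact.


SJF order (ascending): [3, 4, 6, 6, 8]
Completion times:
  Job 1: burst=3, C=3
  Job 2: burst=4, C=7
  Job 3: burst=6, C=13
  Job 4: burst=6, C=19
  Job 5: burst=8, C=27
Average completion = 69/5 = 13.8

13.8


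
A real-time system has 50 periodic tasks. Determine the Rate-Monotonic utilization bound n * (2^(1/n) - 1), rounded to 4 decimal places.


Compute 2^(1/50) = 1.0139594798
Subtract 1: 1.0139594798 - 1 = 0.0139594798
Multiply by n: 50 * 0.0139594798 = 0.6979739900
Round to 4 dp: 0.6980

0.6980


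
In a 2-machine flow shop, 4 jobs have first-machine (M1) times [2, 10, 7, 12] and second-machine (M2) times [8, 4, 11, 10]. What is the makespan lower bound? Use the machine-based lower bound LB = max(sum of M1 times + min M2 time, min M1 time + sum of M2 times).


LB1 = sum(M1 times) + min(M2 times) = 31 + 4 = 35
LB2 = min(M1 times) + sum(M2 times) = 2 + 33 = 35
Lower bound = max(LB1, LB2) = max(35, 35) = 35

35


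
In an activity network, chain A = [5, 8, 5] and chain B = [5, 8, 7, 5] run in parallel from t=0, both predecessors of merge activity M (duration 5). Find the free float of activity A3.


ES(A3) = sum of predecessors on chain A = 13
EF(A3) = ES + duration = 13 + 5 = 18
Successor of A3 is M. ES(M) = max(sum(A), sum(B)) = max(18, 25) = 25
Free float = ES(successor) - EF(current) = 25 - 18 = 7

7


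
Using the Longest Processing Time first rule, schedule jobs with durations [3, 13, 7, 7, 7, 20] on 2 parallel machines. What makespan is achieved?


Sort jobs in decreasing order (LPT): [20, 13, 7, 7, 7, 3]
Assign each job to the least loaded machine:
  Machine 1: jobs [20, 7, 3], load = 30
  Machine 2: jobs [13, 7, 7], load = 27
Makespan = max load = 30

30


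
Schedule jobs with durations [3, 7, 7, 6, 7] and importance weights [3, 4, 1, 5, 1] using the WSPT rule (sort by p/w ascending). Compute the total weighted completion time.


Compute p/w ratios and sort ascending (WSPT): [(3, 3), (6, 5), (7, 4), (7, 1), (7, 1)]
Compute weighted completion times:
  Job (p=3,w=3): C=3, w*C=3*3=9
  Job (p=6,w=5): C=9, w*C=5*9=45
  Job (p=7,w=4): C=16, w*C=4*16=64
  Job (p=7,w=1): C=23, w*C=1*23=23
  Job (p=7,w=1): C=30, w*C=1*30=30
Total weighted completion time = 171

171


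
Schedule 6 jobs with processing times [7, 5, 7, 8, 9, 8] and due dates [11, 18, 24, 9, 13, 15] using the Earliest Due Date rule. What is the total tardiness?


Sort by due date (EDD order): [(8, 9), (7, 11), (9, 13), (8, 15), (5, 18), (7, 24)]
Compute completion times and tardiness:
  Job 1: p=8, d=9, C=8, tardiness=max(0,8-9)=0
  Job 2: p=7, d=11, C=15, tardiness=max(0,15-11)=4
  Job 3: p=9, d=13, C=24, tardiness=max(0,24-13)=11
  Job 4: p=8, d=15, C=32, tardiness=max(0,32-15)=17
  Job 5: p=5, d=18, C=37, tardiness=max(0,37-18)=19
  Job 6: p=7, d=24, C=44, tardiness=max(0,44-24)=20
Total tardiness = 71

71


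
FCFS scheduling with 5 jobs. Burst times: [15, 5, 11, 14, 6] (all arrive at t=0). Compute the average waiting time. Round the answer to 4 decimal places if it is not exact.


FCFS order (as given): [15, 5, 11, 14, 6]
Waiting times:
  Job 1: wait = 0
  Job 2: wait = 15
  Job 3: wait = 20
  Job 4: wait = 31
  Job 5: wait = 45
Sum of waiting times = 111
Average waiting time = 111/5 = 22.2

22.2


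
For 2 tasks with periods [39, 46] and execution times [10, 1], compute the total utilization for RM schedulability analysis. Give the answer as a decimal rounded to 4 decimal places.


Compute individual utilizations (exact fractions):
  Task 1: C/T = 10/39 (approx. 0.2564)
  Task 2: C/T = 1/46 (approx. 0.0217)
Total utilization U = 10/39 + 1/46 = 499/1794
Rounded to 4 decimal places: U = 0.2781
RM (Liu & Layland) bound for 2 tasks = 0.828427; compare with U = 499/1794 (approx. 0.278149)
U <= bound, so schedulable by RM sufficient condition.

0.2781


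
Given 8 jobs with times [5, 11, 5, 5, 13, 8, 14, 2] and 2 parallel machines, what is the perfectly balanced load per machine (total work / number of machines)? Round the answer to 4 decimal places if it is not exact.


Total processing time = 5 + 11 + 5 + 5 + 13 + 8 + 14 + 2 = 63
Number of machines = 2
Ideal balanced load = 63 / 2 = 31.5

31.5


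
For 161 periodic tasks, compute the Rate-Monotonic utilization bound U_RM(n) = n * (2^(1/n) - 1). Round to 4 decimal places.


Compute 2^(1/161) = 1.0043145429
Subtract 1: 1.0043145429 - 1 = 0.0043145429
Multiply by n: 161 * 0.0043145429 = 0.6946414069
Round to 4 dp: 0.6946

0.6946


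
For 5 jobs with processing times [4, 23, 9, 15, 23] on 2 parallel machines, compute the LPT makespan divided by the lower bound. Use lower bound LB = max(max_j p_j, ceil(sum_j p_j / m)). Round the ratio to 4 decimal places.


LPT order: [23, 23, 15, 9, 4]
Machine loads after assignment: [38, 36]
LPT makespan = 38
Lower bound = max(max_job, ceil(total/2)) = max(23, 37) = 37
Ratio = 38 / 37 = 1.027

1.027


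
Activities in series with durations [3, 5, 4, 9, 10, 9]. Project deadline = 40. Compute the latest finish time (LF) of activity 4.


LF(activity 4) = deadline - sum of successor durations
Successors: activities 5 through 6 with durations [10, 9]
Sum of successor durations = 19
LF = 40 - 19 = 21

21
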